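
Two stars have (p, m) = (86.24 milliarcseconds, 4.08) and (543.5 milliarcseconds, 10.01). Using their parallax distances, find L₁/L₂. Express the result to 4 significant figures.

d₁ = 1/p₁ = 1/0.08624″ = 11.596 pc; d₂ = 1/p₂ = 1/0.5435″ = 1.8399 pc.
M₁ = m₁ − 5 log₁₀ d₁ + 5 = 4.08 − 5.3215 + 5 = 3.7585.
M₂ = 10.01 − 1.3240 + 5 = 13.6860.
L₁/L₂ = 10^(0.4(M₂ − M₁)) = 10^(0.4 × 9.9275) = 10^3.97100 = 9354.1.

L₁/L₂ = 9354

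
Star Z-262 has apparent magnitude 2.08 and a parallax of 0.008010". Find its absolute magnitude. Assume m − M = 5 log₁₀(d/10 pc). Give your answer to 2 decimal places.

M = -3.40

d = 1/p = 1/0.008010″ = 124.84 pc.
m − M = 5 log₁₀(124.84) − 5 = 10.4818 − 5 = 5.4818.
M = m − (m − M) = 2.08 − 5.4818 = -3.40.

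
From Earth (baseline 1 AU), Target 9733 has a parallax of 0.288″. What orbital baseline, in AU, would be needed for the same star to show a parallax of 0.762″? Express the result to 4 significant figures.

Parallax scales linearly with baseline: p ∝ B, so B = p_target / p_Earth × 1 AU.
B = 0.762 / 0.288 = 2.6458 AU.

2.646 AU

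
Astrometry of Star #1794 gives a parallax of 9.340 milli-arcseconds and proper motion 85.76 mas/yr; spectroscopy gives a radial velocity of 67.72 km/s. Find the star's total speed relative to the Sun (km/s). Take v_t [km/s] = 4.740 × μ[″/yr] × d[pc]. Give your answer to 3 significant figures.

d = 1/p = 1/0.009340″ = 107.07 pc.
μ = 85.76 mas/yr = 0.08576 ″/yr.
v_t = 4.740 μ d = 4.740 × 0.08576 × 107.07 = 43.524 km/s.
v = √(v_r² + v_t²) = √(67.72² + 43.524²) = √6480.34 = 80.501 km/s.

80.5 km/s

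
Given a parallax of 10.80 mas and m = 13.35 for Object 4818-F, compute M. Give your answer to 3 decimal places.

M = 8.517

d = 1/p = 1/0.01080″ = 92.593 pc.
m − M = 5 log₁₀(92.593) − 5 = 9.8329 − 5 = 4.8329.
M = m − (m − M) = 13.35 − 4.8329 = 8.517.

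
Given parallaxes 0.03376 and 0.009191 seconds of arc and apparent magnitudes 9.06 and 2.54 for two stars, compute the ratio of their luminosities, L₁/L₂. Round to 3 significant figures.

L₁/L₂ = 0.000183

d₁ = 1/p₁ = 1/0.03376″ = 29.621 pc; d₂ = 1/p₂ = 1/0.009191″ = 108.8 pc.
M₁ = m₁ − 5 log₁₀ d₁ + 5 = 9.06 − 7.3580 + 5 = 6.7020.
M₂ = 2.54 − 10.1831 + 5 = -2.6431.
L₁/L₂ = 10^(0.4(M₂ − M₁)) = 10^(0.4 × (-9.3451)) = 10^(-3.73804) = 0.00018279.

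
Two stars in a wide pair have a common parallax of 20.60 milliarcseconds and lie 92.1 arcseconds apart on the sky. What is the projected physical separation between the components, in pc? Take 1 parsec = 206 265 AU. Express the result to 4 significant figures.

0.02168 pc

d = 1/p = 1/0.02060″ = 48.544 pc.
At distance d (pc), an angle of θ arcsec spans θ·d AU: s = 92.1 × 48.544 = 4470.9 AU.
= 4470.9 / 206265 = 0.021676 pc.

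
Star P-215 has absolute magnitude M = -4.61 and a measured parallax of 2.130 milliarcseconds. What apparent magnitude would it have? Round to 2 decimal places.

m = 3.75

d = 1/p = 1/0.002130″ = 469.48 pc.
m − M = 5 log₁₀ d − 5 = 5 log₁₀(469.48) − 5 = 13.3581 − 5 = 8.3581.
m = M + (m − M) = -4.61 + 8.3581 = 3.75.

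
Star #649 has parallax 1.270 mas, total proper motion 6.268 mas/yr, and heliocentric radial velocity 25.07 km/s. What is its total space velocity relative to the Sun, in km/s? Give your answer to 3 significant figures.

d = 1/p = 1/0.001270″ = 787.4 pc.
μ = 6.268 mas/yr = 0.006268 ″/yr.
v_t = 4.740 μ d = 4.740 × 0.006268 × 787.4 = 23.394 km/s.
v = √(v_r² + v_t²) = √(25.07² + 23.394²) = √1175.78 = 34.29 km/s.

34.3 km/s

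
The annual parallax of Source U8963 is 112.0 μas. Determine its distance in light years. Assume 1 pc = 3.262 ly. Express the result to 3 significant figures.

p = 112.0 μas = 0.0001120 arcsec.
d = 1/p = 1/0.0001120 = 8928.6 pc.
In light-years: 8928.6 × 3.262 = 29125 ly.

29100 light years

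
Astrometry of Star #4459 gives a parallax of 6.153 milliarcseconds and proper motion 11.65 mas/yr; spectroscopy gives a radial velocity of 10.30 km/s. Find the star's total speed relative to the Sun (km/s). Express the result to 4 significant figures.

d = 1/p = 1/0.006153″ = 162.52 pc.
μ = 11.65 mas/yr = 0.01165 ″/yr.
v_t = 4.740 μ d = 4.740 × 0.01165 × 162.52 = 8.9745 km/s.
v = √(v_r² + v_t²) = √(10.30² + 8.9745²) = √186.632 = 13.661 km/s.

13.66 km/s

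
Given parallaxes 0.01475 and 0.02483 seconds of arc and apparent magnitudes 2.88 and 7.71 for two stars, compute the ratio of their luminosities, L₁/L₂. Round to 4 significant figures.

L₁/L₂ = 242.3

d₁ = 1/p₁ = 1/0.01475″ = 67.797 pc; d₂ = 1/p₂ = 1/0.02483″ = 40.274 pc.
M₁ = m₁ − 5 log₁₀ d₁ + 5 = 2.88 − 9.1561 + 5 = -1.2761.
M₂ = 7.71 − 8.0251 + 5 = 4.6849.
L₁/L₂ = 10^(0.4(M₂ − M₁)) = 10^(0.4 × 5.9610) = 10^2.38440 = 242.33.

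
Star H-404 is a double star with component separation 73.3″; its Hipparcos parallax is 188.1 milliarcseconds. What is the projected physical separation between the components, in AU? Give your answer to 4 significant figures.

389.7 AU

d = 1/p = 1/0.1881″ = 5.3163 pc.
At distance d (pc), an angle of θ arcsec spans θ·d AU: s = 73.3 × 5.3163 = 389.68 AU.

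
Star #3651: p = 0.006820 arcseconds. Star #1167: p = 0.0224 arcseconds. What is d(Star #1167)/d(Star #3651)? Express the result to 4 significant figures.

Since d = 1/p, d_B/d_A = p_A/p_B.
= 0.006820 / 0.0224 = 0.30446.

0.3045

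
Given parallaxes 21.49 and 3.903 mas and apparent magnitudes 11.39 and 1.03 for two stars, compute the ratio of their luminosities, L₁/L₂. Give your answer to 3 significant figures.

L₁/L₂ = 2.37 × 10^-6

d₁ = 1/p₁ = 1/0.02149″ = 46.533 pc; d₂ = 1/p₂ = 1/0.003903″ = 256.21 pc.
M₁ = m₁ − 5 log₁₀ d₁ + 5 = 11.39 − 8.3388 + 5 = 8.0512.
M₂ = 1.03 − 12.0430 + 5 = -6.0130.
L₁/L₂ = 10^(0.4(M₂ − M₁)) = 10^(0.4 × (-14.0642)) = 10^(-5.62568) = 0.0000023677.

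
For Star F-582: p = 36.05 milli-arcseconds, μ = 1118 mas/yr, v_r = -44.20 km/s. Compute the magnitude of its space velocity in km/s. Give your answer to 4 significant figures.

d = 1/p = 1/0.03605″ = 27.739 pc.
μ = 1118 mas/yr = 1.118 ″/yr.
v_t = 4.740 μ d = 4.740 × 1.118 × 27.739 = 147 km/s.
v = √(v_r² + v_t²) = √((-44.20)² + 147²) = √23562.6 = 153.5 km/s.

153.5 km/s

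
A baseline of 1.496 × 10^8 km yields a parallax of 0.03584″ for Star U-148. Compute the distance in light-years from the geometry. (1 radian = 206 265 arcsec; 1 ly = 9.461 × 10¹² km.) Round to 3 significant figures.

θ = 0.03584″ = 0.03584/206265 = 1.7376 × 10^-7 rad.
d = B/θ = (1.496 × 10^8) / (1.7376 × 10^-7) = 8.6096 × 10^14 km = (8.6096 × 10^14) / (9.461 × 10^12) ly = 91.001 ly.

91.0 ly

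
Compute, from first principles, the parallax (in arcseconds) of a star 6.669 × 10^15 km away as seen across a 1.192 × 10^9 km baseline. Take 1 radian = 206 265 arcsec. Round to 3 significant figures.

0.0369 arcsec

θ ≈ B/d = (1.192 × 10^9) / (6.669 × 10^15) = 1.7874 × 10^-7 rad.
In arcseconds: 1.7874 × 10^-7 × 206265 = 0.036868″.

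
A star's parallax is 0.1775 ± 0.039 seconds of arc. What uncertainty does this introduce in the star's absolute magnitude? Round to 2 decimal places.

M = m − 5 log₁₀ d + 5 = m + 5 log₁₀ p + 5, so ∂M/∂p = 5/(p ln 10).
σ_M = (5/ln 10) · (σ_p/p) = 2.1715 × 0.039/0.1775 = 2.1715 × 0.21972 = 0.47712.

σ_M = 0.48 mag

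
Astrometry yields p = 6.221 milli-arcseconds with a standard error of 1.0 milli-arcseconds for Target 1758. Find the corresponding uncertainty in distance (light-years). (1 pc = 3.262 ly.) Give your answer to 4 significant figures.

d = 1/p, so σ_d = σ_p / p².
σ_d = 0.00100 / (0.006221)² = 0.00100 / 0.000038701 = 25.839 pc = 25.839 × 3.262 ly = 84.287 ly.

84.29 ly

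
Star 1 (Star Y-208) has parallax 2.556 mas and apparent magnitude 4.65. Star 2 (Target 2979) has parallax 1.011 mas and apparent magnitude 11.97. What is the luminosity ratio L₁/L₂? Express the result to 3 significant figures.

d₁ = 1/p₁ = 1/0.002556″ = 391.24 pc; d₂ = 1/p₂ = 1/0.001011″ = 989.12 pc.
M₁ = m₁ − 5 log₁₀ d₁ + 5 = 4.65 − 12.9622 + 5 = -3.3122.
M₂ = 11.97 − 14.9762 + 5 = 1.9938.
L₁/L₂ = 10^(0.4(M₂ − M₁)) = 10^(0.4 × 5.3060) = 10^2.12240 = 132.56.

L₁/L₂ = 133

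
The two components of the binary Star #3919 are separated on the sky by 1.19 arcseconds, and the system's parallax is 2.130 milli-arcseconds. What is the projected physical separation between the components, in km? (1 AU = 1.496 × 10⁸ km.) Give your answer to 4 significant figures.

d = 1/p = 1/0.002130″ = 469.48 pc.
At distance d (pc), an angle of θ arcsec spans θ·d AU: s = 1.19 × 469.48 = 558.68 AU.
= 558.68 × 1.496 × 10⁸ km = 8.3579 × 10^10 km.

8.358 × 10^10 km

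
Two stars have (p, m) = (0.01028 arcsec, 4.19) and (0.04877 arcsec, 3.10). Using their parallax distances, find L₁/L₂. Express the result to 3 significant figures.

d₁ = 1/p₁ = 1/0.01028″ = 97.276 pc; d₂ = 1/p₂ = 1/0.04877″ = 20.504 pc.
M₁ = m₁ − 5 log₁₀ d₁ + 5 = 4.19 − 9.9400 + 5 = -0.7500.
M₂ = 3.10 − 6.5592 + 5 = 1.5408.
L₁/L₂ = 10^(0.4(M₂ − M₁)) = 10^(0.4 × 2.2908) = 10^0.91632 = 8.2475.

L₁/L₂ = 8.25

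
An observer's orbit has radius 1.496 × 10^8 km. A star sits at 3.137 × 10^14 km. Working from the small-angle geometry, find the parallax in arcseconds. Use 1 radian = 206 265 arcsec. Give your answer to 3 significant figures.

0.0984 arcsec

θ ≈ B/d = (1.496 × 10^8) / (3.137 × 10^14) = 4.7689 × 10^-7 rad.
In arcseconds: 4.7689 × 10^-7 × 206265 = 0.098366″.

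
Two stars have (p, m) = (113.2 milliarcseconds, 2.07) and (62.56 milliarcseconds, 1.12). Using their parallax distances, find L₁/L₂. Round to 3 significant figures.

L₁/L₂ = 0.127

d₁ = 1/p₁ = 1/0.1132″ = 8.8339 pc; d₂ = 1/p₂ = 1/0.06256″ = 15.985 pc.
M₁ = m₁ − 5 log₁₀ d₁ + 5 = 2.07 − 4.7308 + 5 = 2.3392.
M₂ = 1.12 − 6.0186 + 5 = 0.1014.
L₁/L₂ = 10^(0.4(M₂ − M₁)) = 10^(0.4 × (-2.2378)) = 10^(-0.89512) = 0.12732.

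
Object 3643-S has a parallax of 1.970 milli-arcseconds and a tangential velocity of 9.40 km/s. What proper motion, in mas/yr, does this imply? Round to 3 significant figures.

d = 1/p = 1/0.001970″ = 507.61 pc.
μ = v_t / (4.74 d) = 9.40 / (4.74 × 507.61) = 9.40 / 2406.1 = 0.0039067 ″/yr = 3.9067 mas/yr.

3.91 mas/yr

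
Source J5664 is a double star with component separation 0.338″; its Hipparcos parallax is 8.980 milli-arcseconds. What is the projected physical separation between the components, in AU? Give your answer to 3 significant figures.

d = 1/p = 1/0.008980″ = 111.36 pc.
At distance d (pc), an angle of θ arcsec spans θ·d AU: s = 0.338 × 111.36 = 37.64 AU.

37.6 AU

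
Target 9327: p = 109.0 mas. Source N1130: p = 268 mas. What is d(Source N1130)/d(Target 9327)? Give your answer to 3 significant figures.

Since d = 1/p, d_B/d_A = p_A/p_B.
= 109.0 / 268 = 0.40672.

0.407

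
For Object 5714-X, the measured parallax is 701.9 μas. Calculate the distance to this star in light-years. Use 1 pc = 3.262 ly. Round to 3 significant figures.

4650 light years

p = 701.9 μas = 0.0007019 arcsec.
d = 1/p = 1/0.0007019 = 1424.7 pc.
In light-years: 1424.7 × 3.262 = 4647.4 ly.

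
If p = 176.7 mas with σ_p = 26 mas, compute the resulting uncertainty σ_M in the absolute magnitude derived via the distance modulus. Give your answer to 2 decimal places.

σ_M = 0.32 mag

M = m − 5 log₁₀ d + 5 = m + 5 log₁₀ p + 5, so ∂M/∂p = 5/(p ln 10).
σ_M = (5/ln 10) · (σ_p/p) = 2.1715 × 26/176.7 = 2.1715 × 0.14714 = 0.31951.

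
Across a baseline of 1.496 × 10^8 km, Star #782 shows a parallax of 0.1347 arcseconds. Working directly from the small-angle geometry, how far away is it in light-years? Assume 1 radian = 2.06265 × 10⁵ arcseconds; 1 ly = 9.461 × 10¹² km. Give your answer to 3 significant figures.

24.2 ly

θ = 0.1347″ = 0.1347/206265 = 6.5304 × 10^-7 rad.
d = B/θ = (1.496 × 10^8) / (6.5304 × 10^-7) = 2.2908 × 10^14 km = (2.2908 × 10^14) / (9.461 × 10^12) ly = 24.213 ly.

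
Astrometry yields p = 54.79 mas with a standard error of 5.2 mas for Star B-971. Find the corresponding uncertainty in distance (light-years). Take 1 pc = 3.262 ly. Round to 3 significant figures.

d = 1/p, so σ_d = σ_p / p².
σ_d = 0.00520 / (0.05479)² = 0.00520 / 0.0030019 = 1.7322 pc = 1.7322 × 3.262 ly = 5.6504 ly.

5.65 ly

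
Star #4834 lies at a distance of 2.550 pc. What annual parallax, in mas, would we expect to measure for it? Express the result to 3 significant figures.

392 mas

p = 1/d = 1/2.55 = 0.39216 arcsec.
= 0.39216 × 1000 = 392.16 mas.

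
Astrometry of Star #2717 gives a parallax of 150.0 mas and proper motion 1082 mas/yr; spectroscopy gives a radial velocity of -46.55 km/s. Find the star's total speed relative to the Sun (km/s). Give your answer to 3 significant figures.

57.8 km/s

d = 1/p = 1/0.1500″ = 6.6667 pc.
μ = 1082 mas/yr = 1.082 ″/yr.
v_t = 4.740 μ d = 4.740 × 1.082 × 6.6667 = 34.191 km/s.
v = √(v_r² + v_t²) = √((-46.55)² + 34.191²) = √3335.93 = 57.758 km/s.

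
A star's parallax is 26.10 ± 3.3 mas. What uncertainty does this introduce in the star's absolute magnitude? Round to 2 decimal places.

σ_M = 0.27 mag

M = m − 5 log₁₀ d + 5 = m + 5 log₁₀ p + 5, so ∂M/∂p = 5/(p ln 10).
σ_M = (5/ln 10) · (σ_p/p) = 2.1715 × 3.3/26.10 = 2.1715 × 0.12644 = 0.27456.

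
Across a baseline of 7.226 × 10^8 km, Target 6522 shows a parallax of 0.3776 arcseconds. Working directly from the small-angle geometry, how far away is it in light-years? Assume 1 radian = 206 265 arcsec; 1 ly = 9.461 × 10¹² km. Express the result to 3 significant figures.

41.7 ly

θ = 0.3776″ = 0.3776/206265 = 1.8307 × 10^-6 rad.
d = B/θ = (7.226 × 10^8) / (1.8307 × 10^-6) = 3.9471 × 10^14 km = (3.9471 × 10^14) / (9.461 × 10^12) ly = 41.72 ly.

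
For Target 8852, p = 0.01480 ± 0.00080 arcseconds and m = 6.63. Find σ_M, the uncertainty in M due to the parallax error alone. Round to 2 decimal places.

M = m − 5 log₁₀ d + 5 = m + 5 log₁₀ p + 5, so ∂M/∂p = 5/(p ln 10).
σ_M = (5/ln 10) · (σ_p/p) = 2.1715 × 0.00080/0.01480 = 2.1715 × 0.054054 = 0.11738.

σ_M = 0.12 mag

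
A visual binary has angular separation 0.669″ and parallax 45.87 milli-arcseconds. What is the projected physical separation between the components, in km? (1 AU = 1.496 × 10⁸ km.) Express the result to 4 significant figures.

2.182 × 10^9 km

d = 1/p = 1/0.04587″ = 21.801 pc.
At distance d (pc), an angle of θ arcsec spans θ·d AU: s = 0.669 × 21.801 = 14.585 AU.
= 14.585 × 1.496 × 10⁸ km = 2.1819 × 10^9 km.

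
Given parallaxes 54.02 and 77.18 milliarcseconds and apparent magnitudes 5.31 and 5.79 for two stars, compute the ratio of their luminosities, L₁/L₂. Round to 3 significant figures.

d₁ = 1/p₁ = 1/0.05402″ = 18.512 pc; d₂ = 1/p₂ = 1/0.07718″ = 12.957 pc.
M₁ = m₁ − 5 log₁₀ d₁ + 5 = 5.31 − 6.3373 + 5 = 3.9727.
M₂ = 5.79 − 5.5625 + 5 = 5.2275.
L₁/L₂ = 10^(0.4(M₂ − M₁)) = 10^(0.4 × 1.2548) = 10^0.50192 = 3.1763.

L₁/L₂ = 3.18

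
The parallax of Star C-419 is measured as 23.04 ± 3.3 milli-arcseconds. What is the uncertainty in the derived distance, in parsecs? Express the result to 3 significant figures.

6.22 pc

d = 1/p, so σ_d = σ_p / p².
σ_d = 0.00330 / (0.02304)² = 0.00330 / 0.00053084 = 6.2166 pc.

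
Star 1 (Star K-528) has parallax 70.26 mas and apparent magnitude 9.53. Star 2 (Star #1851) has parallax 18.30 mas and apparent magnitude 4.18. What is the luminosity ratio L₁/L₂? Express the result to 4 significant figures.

d₁ = 1/p₁ = 1/0.07026″ = 14.233 pc; d₂ = 1/p₂ = 1/0.01830″ = 54.645 pc.
M₁ = m₁ − 5 log₁₀ d₁ + 5 = 9.53 − 5.7665 + 5 = 8.7635.
M₂ = 4.18 − 8.6878 + 5 = 0.4922.
L₁/L₂ = 10^(0.4(M₂ − M₁)) = 10^(0.4 × (-8.2713)) = 10^(-3.30852) = 0.00049145.

L₁/L₂ = 0.0004915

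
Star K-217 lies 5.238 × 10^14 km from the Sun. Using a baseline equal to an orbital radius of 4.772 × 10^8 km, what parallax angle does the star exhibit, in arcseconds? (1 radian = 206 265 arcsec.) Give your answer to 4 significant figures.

0.1879 arcsec

θ ≈ B/d = (4.772 × 10^8) / (5.238 × 10^14) = 9.1103 × 10^-7 rad.
In arcseconds: 9.1103 × 10^-7 × 206265 = 0.18791″.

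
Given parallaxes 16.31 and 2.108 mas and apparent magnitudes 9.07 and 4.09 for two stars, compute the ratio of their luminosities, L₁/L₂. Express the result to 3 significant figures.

d₁ = 1/p₁ = 1/0.01631″ = 61.312 pc; d₂ = 1/p₂ = 1/0.002108″ = 474.38 pc.
M₁ = m₁ − 5 log₁₀ d₁ + 5 = 9.07 − 8.9377 + 5 = 5.1323.
M₂ = 4.09 − 13.3806 + 5 = -4.2906.
L₁/L₂ = 10^(0.4(M₂ − M₁)) = 10^(0.4 × (-9.4229)) = 10^(-3.76916) = 0.00017015.

L₁/L₂ = 0.000170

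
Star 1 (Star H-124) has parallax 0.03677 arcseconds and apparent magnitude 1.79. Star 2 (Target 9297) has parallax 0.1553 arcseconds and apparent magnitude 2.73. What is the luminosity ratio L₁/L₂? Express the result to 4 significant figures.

L₁/L₂ = 42.40

d₁ = 1/p₁ = 1/0.03677″ = 27.196 pc; d₂ = 1/p₂ = 1/0.1553″ = 6.4392 pc.
M₁ = m₁ − 5 log₁₀ d₁ + 5 = 1.79 − 7.1725 + 5 = -0.3825.
M₂ = 2.73 − 4.0442 + 5 = 3.6858.
L₁/L₂ = 10^(0.4(M₂ − M₁)) = 10^(0.4 × 4.0683) = 10^1.62732 = 42.396.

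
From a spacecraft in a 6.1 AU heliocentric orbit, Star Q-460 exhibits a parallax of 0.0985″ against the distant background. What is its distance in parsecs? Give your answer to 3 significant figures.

61.9 pc

With baseline B (in AU) and parallax p (in arcsec), d = B/p parsecs.
d = 6.1 / 0.0985 = 61.929 pc.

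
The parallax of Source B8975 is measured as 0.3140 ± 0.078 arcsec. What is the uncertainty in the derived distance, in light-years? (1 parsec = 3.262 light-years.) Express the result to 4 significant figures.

d = 1/p, so σ_d = σ_p / p².
σ_d = 0.0780 / (0.3140)² = 0.0780 / 0.098596 = 0.79111 pc = 0.79111 × 3.262 ly = 2.5806 ly.

2.581 ly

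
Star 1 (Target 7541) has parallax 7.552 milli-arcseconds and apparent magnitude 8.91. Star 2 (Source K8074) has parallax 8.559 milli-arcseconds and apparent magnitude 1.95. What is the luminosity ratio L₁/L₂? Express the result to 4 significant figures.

d₁ = 1/p₁ = 1/0.007552″ = 132.42 pc; d₂ = 1/p₂ = 1/0.008559″ = 116.84 pc.
M₁ = m₁ − 5 log₁₀ d₁ + 5 = 8.91 − 10.6098 + 5 = 3.3002.
M₂ = 1.95 − 10.3380 + 5 = -3.3880.
L₁/L₂ = 10^(0.4(M₂ − M₁)) = 10^(0.4 × (-6.6882)) = 10^(-2.67528) = 0.0021121.

L₁/L₂ = 0.002112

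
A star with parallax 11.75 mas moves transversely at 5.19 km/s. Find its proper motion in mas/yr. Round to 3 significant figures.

12.9 mas/yr

d = 1/p = 1/0.01175″ = 85.106 pc.
μ = v_t / (4.74 d) = 5.19 / (4.74 × 85.106) = 5.19 / 403.4 = 0.012866 ″/yr = 12.866 mas/yr.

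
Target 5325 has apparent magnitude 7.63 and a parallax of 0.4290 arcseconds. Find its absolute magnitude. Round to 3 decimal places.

d = 1/p = 1/0.4290″ = 2.331 pc.
m − M = 5 log₁₀(2.331) − 5 = 1.8377 − 5 = -3.1623.
M = m − (m − M) = 7.63 − (-3.1623) = 10.792.

M = 10.792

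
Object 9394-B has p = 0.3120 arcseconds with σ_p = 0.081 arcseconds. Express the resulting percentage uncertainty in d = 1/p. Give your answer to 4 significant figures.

For d = 1/p, |σ_d/d| = |σ_p/p|.
σ_p/p = 0.081 / 0.3120 = 0.25962 = 25.962%.

25.96%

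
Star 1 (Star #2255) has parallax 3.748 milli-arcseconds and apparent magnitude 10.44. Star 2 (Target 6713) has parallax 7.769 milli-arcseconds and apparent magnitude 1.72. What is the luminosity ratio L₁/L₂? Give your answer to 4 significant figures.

L₁/L₂ = 0.001397

d₁ = 1/p₁ = 1/0.003748″ = 266.81 pc; d₂ = 1/p₂ = 1/0.007769″ = 128.72 pc.
M₁ = m₁ − 5 log₁₀ d₁ + 5 = 10.44 − 12.1310 + 5 = 3.3090.
M₂ = 1.72 − 10.5482 + 5 = -3.8282.
L₁/L₂ = 10^(0.4(M₂ − M₁)) = 10^(0.4 × (-7.1372)) = 10^(-2.85488) = 0.0013968.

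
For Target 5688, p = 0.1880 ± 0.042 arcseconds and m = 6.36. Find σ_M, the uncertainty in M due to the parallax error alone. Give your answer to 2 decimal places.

σ_M = 0.49 mag

M = m − 5 log₁₀ d + 5 = m + 5 log₁₀ p + 5, so ∂M/∂p = 5/(p ln 10).
σ_M = (5/ln 10) · (σ_p/p) = 2.1715 × 0.042/0.1880 = 2.1715 × 0.2234 = 0.48511.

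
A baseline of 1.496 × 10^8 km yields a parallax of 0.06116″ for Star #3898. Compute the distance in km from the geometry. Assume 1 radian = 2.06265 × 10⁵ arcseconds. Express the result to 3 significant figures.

5.05 × 10^14 km

θ = 0.06116″ = 0.06116/206265 = 2.9651 × 10^-7 rad.
d = B/θ = (1.496 × 10^8) / (2.9651 × 10^-7) = 5.0454 × 10^14 km.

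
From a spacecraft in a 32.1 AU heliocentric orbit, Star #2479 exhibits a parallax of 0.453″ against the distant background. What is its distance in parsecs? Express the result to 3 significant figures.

With baseline B (in AU) and parallax p (in arcsec), d = B/p parsecs.
d = 32.1 / 0.453 = 70.861 pc.

70.9 pc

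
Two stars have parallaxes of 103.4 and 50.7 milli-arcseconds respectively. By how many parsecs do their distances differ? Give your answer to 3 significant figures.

10.1 pc

d_A = 1/0.1034″ = 9.6712 pc; d_B = 1/0.05070″ = 19.724 pc.
|d_B − d_A| = |19.724 − 9.6712| = 10.053 pc.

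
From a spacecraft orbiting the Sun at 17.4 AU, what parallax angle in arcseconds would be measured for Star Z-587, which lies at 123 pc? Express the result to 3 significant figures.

p (arcsec) = B (AU) / d (pc).
p = 17.4 / 123 = 0.14146 arcsec.

0.141 arcsec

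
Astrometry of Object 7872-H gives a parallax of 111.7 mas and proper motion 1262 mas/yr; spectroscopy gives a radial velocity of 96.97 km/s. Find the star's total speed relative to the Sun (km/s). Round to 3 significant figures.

d = 1/p = 1/0.1117″ = 8.9526 pc.
μ = 1262 mas/yr = 1.262 ″/yr.
v_t = 4.740 μ d = 4.740 × 1.262 × 8.9526 = 53.553 km/s.
v = √(v_r² + v_t²) = √(96.97² + 53.553²) = √12271.1 = 110.77 km/s.

111 km/s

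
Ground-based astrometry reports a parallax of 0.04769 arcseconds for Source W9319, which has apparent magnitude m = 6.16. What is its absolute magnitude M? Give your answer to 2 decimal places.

M = 4.55

d = 1/p = 1/0.04769″ = 20.969 pc.
m − M = 5 log₁₀(20.969) − 5 = 6.6079 − 5 = 1.6079.
M = m − (m − M) = 6.16 − 1.6079 = 4.55.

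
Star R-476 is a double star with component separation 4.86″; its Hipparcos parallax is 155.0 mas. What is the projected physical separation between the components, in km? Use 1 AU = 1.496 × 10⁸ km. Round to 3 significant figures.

d = 1/p = 1/0.1550″ = 6.4516 pc.
At distance d (pc), an angle of θ arcsec spans θ·d AU: s = 4.86 × 6.4516 = 31.355 AU.
= 31.355 × 1.496 × 10⁸ km = 4.6907 × 10^9 km.

4.69 × 10^9 km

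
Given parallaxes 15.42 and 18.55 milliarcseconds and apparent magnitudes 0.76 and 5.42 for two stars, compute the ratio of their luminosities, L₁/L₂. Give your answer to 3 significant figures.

L₁/L₂ = 106

d₁ = 1/p₁ = 1/0.01542″ = 64.851 pc; d₂ = 1/p₂ = 1/0.01855″ = 53.908 pc.
M₁ = m₁ − 5 log₁₀ d₁ + 5 = 0.76 − 9.0596 + 5 = -3.2996.
M₂ = 5.42 − 8.6583 + 5 = 1.7617.
L₁/L₂ = 10^(0.4(M₂ − M₁)) = 10^(0.4 × 5.0613) = 10^2.02452 = 105.81.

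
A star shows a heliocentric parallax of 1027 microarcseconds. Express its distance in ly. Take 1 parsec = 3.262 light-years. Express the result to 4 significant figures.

p = 1027 microarcseconds = 0.001027 arcsec.
d = 1/p = 1/0.001027 = 973.71 pc.
In light-years: 973.71 × 3.262 = 3176.2 ly.

3176 ly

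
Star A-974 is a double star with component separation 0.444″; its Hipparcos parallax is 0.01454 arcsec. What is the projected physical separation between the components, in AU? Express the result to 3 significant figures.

30.5 AU

d = 1/p = 1/0.01454″ = 68.776 pc.
At distance d (pc), an angle of θ arcsec spans θ·d AU: s = 0.444 × 68.776 = 30.537 AU.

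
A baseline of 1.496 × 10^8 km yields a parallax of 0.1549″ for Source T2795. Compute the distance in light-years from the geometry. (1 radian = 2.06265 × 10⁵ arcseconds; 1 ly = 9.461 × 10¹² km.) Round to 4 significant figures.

θ = 0.1549″ = 0.1549/206265 = 7.5098 × 10^-7 rad.
d = B/θ = (1.496 × 10^8) / (7.5098 × 10^-7) = 1.9921 × 10^14 km = (1.9921 × 10^14) / (9.461 × 10^12) ly = 21.056 ly.

21.06 ly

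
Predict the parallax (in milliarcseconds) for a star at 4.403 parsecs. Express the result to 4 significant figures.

227.1 mas

p = 1/d = 1/4.403 = 0.22712 arcsec.
= 0.22712 × 1000 = 227.12 mas.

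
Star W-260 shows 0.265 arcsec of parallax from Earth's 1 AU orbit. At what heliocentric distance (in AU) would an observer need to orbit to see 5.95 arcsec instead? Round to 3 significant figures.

Parallax scales linearly with baseline: p ∝ B, so B = p_target / p_Earth × 1 AU.
B = 5.95 / 0.265 = 22.453 AU.

22.5 AU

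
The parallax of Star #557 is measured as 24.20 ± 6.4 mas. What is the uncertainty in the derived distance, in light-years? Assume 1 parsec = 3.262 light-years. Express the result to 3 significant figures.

d = 1/p, so σ_d = σ_p / p².
σ_d = 0.00640 / (0.02420)² = 0.00640 / 0.00058564 = 10.928 pc = 10.928 × 3.262 ly = 35.647 ly.

35.6 ly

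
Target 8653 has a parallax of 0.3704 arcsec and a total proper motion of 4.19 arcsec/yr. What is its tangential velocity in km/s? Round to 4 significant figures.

53.62 km/s

d = 1/p = 1/0.3704″ = 2.6998 pc.
v_t = 4.74 × μ × d = 4.74 × 4.19 × 2.6998 = 53.62 km/s.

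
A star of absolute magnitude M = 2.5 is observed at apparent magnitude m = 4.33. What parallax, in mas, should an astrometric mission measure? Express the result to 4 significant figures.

m − M = 4.33 − 2.5 = 1.83.
d = 10^((m−M)/5 + 1) = 10^1.366 = 23.227 pc.
p = 1/d = 1/23.227 = 0.043053 arcsec = 43.053 mas.

43.05 mas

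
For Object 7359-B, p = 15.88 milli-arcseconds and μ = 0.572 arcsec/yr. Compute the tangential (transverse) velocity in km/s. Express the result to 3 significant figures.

d = 1/p = 1/0.01588″ = 62.972 pc.
v_t = 4.74 × μ × d = 4.74 × 0.572 × 62.972 = 170.73 km/s.

171 km/s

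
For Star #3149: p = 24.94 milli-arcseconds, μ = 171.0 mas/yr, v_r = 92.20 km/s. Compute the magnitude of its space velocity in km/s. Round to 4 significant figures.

97.76 km/s

d = 1/p = 1/0.02494″ = 40.096 pc.
μ = 171.0 mas/yr = 0.1710 ″/yr.
v_t = 4.740 μ d = 4.740 × 0.1710 × 40.096 = 32.499 km/s.
v = √(v_r² + v_t²) = √(92.20² + 32.499²) = √9557.03 = 97.76 km/s.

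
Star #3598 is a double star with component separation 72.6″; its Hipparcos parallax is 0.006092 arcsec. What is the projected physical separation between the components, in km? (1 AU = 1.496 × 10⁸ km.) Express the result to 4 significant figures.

d = 1/p = 1/0.006092″ = 164.15 pc.
At distance d (pc), an angle of θ arcsec spans θ·d AU: s = 72.6 × 164.15 = 11917 AU.
= 11917 × 1.496 × 10⁸ km = 1.7828 × 10^12 km.

1.783 × 10^12 km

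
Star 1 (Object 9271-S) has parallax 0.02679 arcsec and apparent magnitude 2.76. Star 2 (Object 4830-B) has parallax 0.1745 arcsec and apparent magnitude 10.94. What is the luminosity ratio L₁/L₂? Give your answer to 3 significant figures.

L₁/L₂ = 79400

d₁ = 1/p₁ = 1/0.02679″ = 37.327 pc; d₂ = 1/p₂ = 1/0.1745″ = 5.7307 pc.
M₁ = m₁ − 5 log₁₀ d₁ + 5 = 2.76 − 7.8601 + 5 = -0.1001.
M₂ = 10.94 − 3.7910 + 5 = 12.1490.
L₁/L₂ = 10^(0.4(M₂ − M₁)) = 10^(0.4 × 12.2491) = 10^4.89964 = 79367.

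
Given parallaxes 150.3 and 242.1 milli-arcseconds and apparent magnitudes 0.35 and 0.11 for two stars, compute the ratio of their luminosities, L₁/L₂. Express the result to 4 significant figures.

L₁/L₂ = 2.080

d₁ = 1/p₁ = 1/0.1503″ = 6.6534 pc; d₂ = 1/p₂ = 1/0.2421″ = 4.1305 pc.
M₁ = m₁ − 5 log₁₀ d₁ + 5 = 0.35 − 4.1152 + 5 = 1.2348.
M₂ = 0.11 − 3.0800 + 5 = 2.0300.
L₁/L₂ = 10^(0.4(M₂ − M₁)) = 10^(0.4 × 0.7952) = 10^0.31808 = 2.0801.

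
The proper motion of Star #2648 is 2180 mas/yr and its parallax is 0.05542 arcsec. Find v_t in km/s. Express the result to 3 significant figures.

d = 1/p = 1/0.05542″ = 18.044 pc.
μ = 2180 mas/yr = 2.18 ″/yr.
v_t = 4.74 × μ × d = 4.74 × 2.18 × 18.044 = 186.45 km/s.

186 km/s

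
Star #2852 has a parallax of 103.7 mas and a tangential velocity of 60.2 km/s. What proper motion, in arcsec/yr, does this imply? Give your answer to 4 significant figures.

1.317 arcsec/yr

d = 1/p = 1/0.1037″ = 9.6432 pc.
μ = v_t / (4.74 d) = 60.2 / (4.74 × 9.6432) = 60.2 / 45.709 = 1.317 ″/yr.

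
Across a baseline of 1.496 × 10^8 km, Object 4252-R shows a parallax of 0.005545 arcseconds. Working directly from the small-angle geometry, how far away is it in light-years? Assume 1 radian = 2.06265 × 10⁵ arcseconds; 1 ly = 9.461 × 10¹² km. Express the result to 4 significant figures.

θ = 0.005545″ = 0.005545/206265 = 2.6883 × 10^-8 rad.
d = B/θ = (1.496 × 10^8) / (2.6883 × 10^-8) = 5.5649 × 10^15 km = (5.5649 × 10^15) / (9.461 × 10^12) ly = 588.19 ly.

588.2 ly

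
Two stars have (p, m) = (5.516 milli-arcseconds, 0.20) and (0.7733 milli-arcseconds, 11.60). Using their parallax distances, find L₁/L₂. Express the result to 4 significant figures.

d₁ = 1/p₁ = 1/0.005516″ = 181.29 pc; d₂ = 1/p₂ = 1/0.0007733″ = 1293.2 pc.
M₁ = m₁ − 5 log₁₀ d₁ + 5 = 0.20 − 11.2919 + 5 = -6.0919.
M₂ = 11.60 − 15.5583 + 5 = 1.0417.
L₁/L₂ = 10^(0.4(M₂ − M₁)) = 10^(0.4 × 7.1336) = 10^2.85344 = 713.58.

L₁/L₂ = 713.6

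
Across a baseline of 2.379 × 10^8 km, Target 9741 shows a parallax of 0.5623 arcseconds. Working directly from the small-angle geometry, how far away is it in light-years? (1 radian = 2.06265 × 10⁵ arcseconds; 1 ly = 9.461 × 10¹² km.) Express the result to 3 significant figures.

θ = 0.5623″ = 0.5623/206265 = 2.7261 × 10^-6 rad.
d = B/θ = (2.379 × 10^8) / (2.7261 × 10^-6) = 8.7268 × 10^13 km = (8.7268 × 10^13) / (9.461 × 10^12) ly = 9.224 ly.

9.22 ly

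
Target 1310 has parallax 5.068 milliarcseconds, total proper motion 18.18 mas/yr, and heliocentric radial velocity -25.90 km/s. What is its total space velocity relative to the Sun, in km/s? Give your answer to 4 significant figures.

d = 1/p = 1/0.005068″ = 197.32 pc.
μ = 18.18 mas/yr = 0.01818 ″/yr.
v_t = 4.740 μ d = 4.740 × 0.01818 × 197.32 = 17.004 km/s.
v = √(v_r² + v_t²) = √((-25.90)² + 17.004²) = √959.946 = 30.983 km/s.

30.98 km/s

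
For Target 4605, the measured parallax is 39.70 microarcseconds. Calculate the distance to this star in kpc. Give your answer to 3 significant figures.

25.2 kpc

p = 39.70 microarcseconds = 0.00003970 arcsec.
d = 1/p = 1/0.00003970 = 25189 pc.
= 25.189 kpc.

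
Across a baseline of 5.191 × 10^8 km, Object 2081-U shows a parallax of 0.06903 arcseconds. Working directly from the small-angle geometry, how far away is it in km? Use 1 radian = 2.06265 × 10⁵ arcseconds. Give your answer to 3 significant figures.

θ = 0.06903″ = 0.06903/206265 = 3.3467 × 10^-7 rad.
d = B/θ = (5.191 × 10^8) / (3.3467 × 10^-7) = 1.5511 × 10^15 km.

1.55 × 10^15 km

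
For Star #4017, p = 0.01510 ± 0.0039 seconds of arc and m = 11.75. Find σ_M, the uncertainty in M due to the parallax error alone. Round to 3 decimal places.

σ_M = 0.561 mag

M = m − 5 log₁₀ d + 5 = m + 5 log₁₀ p + 5, so ∂M/∂p = 5/(p ln 10).
σ_M = (5/ln 10) · (σ_p/p) = 2.1715 × 0.0039/0.01510 = 2.1715 × 0.25828 = 0.56086.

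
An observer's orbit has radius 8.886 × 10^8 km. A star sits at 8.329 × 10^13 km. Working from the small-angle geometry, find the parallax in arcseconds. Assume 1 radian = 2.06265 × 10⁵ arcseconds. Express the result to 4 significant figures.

θ ≈ B/d = (8.886 × 10^8) / (8.329 × 10^13) = 1.0669 × 10^-5 rad.
In arcseconds: 1.0669 × 10^-5 × 206265 = 2.2006″.

2.201 arcsec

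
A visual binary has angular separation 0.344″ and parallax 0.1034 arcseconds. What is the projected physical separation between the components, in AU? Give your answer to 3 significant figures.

3.33 AU

d = 1/p = 1/0.1034″ = 9.6712 pc.
At distance d (pc), an angle of θ arcsec spans θ·d AU: s = 0.344 × 9.6712 = 3.3269 AU.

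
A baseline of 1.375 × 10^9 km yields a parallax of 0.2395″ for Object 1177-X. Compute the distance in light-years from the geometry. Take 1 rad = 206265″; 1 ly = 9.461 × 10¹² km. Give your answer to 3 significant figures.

125 ly

θ = 0.2395″ = 0.2395/206265 = 1.1611 × 10^-6 rad.
d = B/θ = (1.375 × 10^9) / (1.1611 × 10^-6) = 1.1842 × 10^15 km = (1.1842 × 10^15) / (9.461 × 10^12) ly = 125.17 ly.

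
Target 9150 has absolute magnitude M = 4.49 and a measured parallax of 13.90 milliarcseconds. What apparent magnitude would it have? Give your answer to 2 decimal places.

d = 1/p = 1/0.01390″ = 71.942 pc.
m − M = 5 log₁₀ d − 5 = 5 log₁₀(71.942) − 5 = 9.2849 − 5 = 4.2849.
m = M + (m − M) = 4.49 + 4.2849 = 8.77.

m = 8.77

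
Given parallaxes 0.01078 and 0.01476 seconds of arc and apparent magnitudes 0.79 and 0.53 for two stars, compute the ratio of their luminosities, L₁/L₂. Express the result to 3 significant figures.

L₁/L₂ = 1.48

d₁ = 1/p₁ = 1/0.01078″ = 92.764 pc; d₂ = 1/p₂ = 1/0.01476″ = 67.751 pc.
M₁ = m₁ − 5 log₁₀ d₁ + 5 = 0.79 − 9.8369 + 5 = -4.0469.
M₂ = 0.53 − 9.1546 + 5 = -3.6246.
L₁/L₂ = 10^(0.4(M₂ − M₁)) = 10^(0.4 × 0.4223) = 10^0.16892 = 1.4754.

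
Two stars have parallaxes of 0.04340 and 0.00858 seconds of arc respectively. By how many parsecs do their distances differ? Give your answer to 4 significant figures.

93.51 pc

d_A = 1/0.04340″ = 23.041 pc; d_B = 1/0.008580″ = 116.55 pc.
|d_B − d_A| = |116.55 − 23.041| = 93.509 pc.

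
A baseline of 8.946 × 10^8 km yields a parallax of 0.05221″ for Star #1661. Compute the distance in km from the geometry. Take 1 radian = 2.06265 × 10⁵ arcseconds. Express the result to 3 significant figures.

3.53 × 10^15 km

θ = 0.05221″ = 0.05221/206265 = 2.5312 × 10^-7 rad.
d = B/θ = (8.946 × 10^8) / (2.5312 × 10^-7) = 3.5343 × 10^15 km.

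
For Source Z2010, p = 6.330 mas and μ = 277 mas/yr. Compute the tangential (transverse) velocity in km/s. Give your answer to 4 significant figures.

d = 1/p = 1/0.006330″ = 157.98 pc.
μ = 277 mas/yr = 0.277 ″/yr.
v_t = 4.74 × μ × d = 4.74 × 0.277 × 157.98 = 207.42 km/s.

207.4 km/s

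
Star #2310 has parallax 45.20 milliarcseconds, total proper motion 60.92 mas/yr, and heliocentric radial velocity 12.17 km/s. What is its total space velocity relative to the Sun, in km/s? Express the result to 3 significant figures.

d = 1/p = 1/0.04520″ = 22.124 pc.
μ = 60.92 mas/yr = 0.06092 ″/yr.
v_t = 4.740 μ d = 4.740 × 0.06092 × 22.124 = 6.3885 km/s.
v = √(v_r² + v_t²) = √(12.17² + 6.3885²) = √188.922 = 13.745 km/s.

13.7 km/s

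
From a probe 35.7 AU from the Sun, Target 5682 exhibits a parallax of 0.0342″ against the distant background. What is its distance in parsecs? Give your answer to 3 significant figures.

With baseline B (in AU) and parallax p (in arcsec), d = B/p parsecs.
d = 35.7 / 0.0342 = 1043.9 pc.

1040 pc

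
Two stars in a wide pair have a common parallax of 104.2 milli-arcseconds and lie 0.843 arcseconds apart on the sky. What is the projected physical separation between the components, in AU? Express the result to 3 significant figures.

d = 1/p = 1/0.1042″ = 9.5969 pc.
At distance d (pc), an angle of θ arcsec spans θ·d AU: s = 0.843 × 9.5969 = 8.0902 AU.

8.09 AU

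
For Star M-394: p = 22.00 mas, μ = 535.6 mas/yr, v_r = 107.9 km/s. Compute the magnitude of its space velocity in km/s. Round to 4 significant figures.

d = 1/p = 1/0.02200″ = 45.455 pc.
μ = 535.6 mas/yr = 0.5356 ″/yr.
v_t = 4.740 μ d = 4.740 × 0.5356 × 45.455 = 115.4 km/s.
v = √(v_r² + v_t²) = √(107.9² + 115.4²) = √24959.6 = 157.99 km/s.

158.0 km/s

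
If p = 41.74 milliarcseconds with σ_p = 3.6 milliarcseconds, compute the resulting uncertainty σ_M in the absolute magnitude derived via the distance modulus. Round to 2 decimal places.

σ_M = 0.19 mag

M = m − 5 log₁₀ d + 5 = m + 5 log₁₀ p + 5, so ∂M/∂p = 5/(p ln 10).
σ_M = (5/ln 10) · (σ_p/p) = 2.1715 × 3.6/41.74 = 2.1715 × 0.086248 = 0.18729.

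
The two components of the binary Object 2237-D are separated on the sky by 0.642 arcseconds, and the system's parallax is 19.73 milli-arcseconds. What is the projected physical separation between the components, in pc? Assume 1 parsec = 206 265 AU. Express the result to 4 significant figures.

0.0001578 pc

d = 1/p = 1/0.01973″ = 50.684 pc.
At distance d (pc), an angle of θ arcsec spans θ·d AU: s = 0.642 × 50.684 = 32.539 AU.
= 32.539 / 206265 = 0.00015775 pc.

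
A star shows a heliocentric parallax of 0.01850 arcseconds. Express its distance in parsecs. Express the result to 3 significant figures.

54.1 pc

d = 1/p = 1/0.01850 = 54.054 pc.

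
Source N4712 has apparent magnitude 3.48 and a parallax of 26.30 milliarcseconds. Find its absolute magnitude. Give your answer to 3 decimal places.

M = 0.580

d = 1/p = 1/0.02630″ = 38.023 pc.
m − M = 5 log₁₀(38.023) − 5 = 7.9002 − 5 = 2.9002.
M = m − (m − M) = 3.48 − 2.9002 = 0.580.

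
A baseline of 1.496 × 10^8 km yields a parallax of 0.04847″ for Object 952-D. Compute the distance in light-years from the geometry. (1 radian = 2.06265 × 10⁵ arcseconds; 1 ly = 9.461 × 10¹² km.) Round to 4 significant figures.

θ = 0.04847″ = 0.04847/206265 = 2.3499 × 10^-7 rad.
d = B/θ = (1.496 × 10^8) / (2.3499 × 10^-7) = 6.3662 × 10^14 km = (6.3662 × 10^14) / (9.461 × 10^12) ly = 67.289 ly.

67.29 ly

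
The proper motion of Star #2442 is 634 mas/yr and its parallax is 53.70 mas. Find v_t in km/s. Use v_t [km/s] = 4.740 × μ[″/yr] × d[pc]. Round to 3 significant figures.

56.0 km/s

d = 1/p = 1/0.05370″ = 18.622 pc.
μ = 634 mas/yr = 0.634 ″/yr.
v_t = 4.74 × μ × d = 4.74 × 0.634 × 18.622 = 55.962 km/s.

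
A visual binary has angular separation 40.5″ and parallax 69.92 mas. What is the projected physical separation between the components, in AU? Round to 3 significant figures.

579 AU

d = 1/p = 1/0.06992″ = 14.302 pc.
At distance d (pc), an angle of θ arcsec spans θ·d AU: s = 40.5 × 14.302 = 579.23 AU.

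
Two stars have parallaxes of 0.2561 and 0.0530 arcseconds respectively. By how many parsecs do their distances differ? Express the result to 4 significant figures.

14.96 pc

d_A = 1/0.2561″ = 3.9047 pc; d_B = 1/0.05300″ = 18.868 pc.
|d_B − d_A| = |18.868 − 3.9047| = 14.963 pc.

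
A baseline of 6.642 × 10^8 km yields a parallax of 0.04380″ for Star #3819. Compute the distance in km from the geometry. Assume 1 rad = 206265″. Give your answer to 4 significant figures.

3.128 × 10^15 km

θ = 0.04380″ = 0.04380/206265 = 2.1235 × 10^-7 rad.
d = B/θ = (6.642 × 10^8) / (2.1235 × 10^-7) = 3.1279 × 10^15 km.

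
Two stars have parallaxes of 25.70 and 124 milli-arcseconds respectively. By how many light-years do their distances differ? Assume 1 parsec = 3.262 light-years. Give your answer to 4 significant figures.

100.6 ly

d_A = 1/0.02570″ = 38.911 pc; d_B = 1/0.1240″ = 8.0645 pc.
|d_B − d_A| = |8.0645 − 38.911| = 30.847 pc = 30.847 × 3.262 ly = 100.62 ly.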